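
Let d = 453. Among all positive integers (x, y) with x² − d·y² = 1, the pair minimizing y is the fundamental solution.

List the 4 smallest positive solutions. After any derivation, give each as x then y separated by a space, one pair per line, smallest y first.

1653751 77700
5469784740001 256992905400
18091323967121133751 850004548596233100
59837090203895614338960001 2811391744490881177810800

d=453: √d = [21; 3,1,1,10,14,10,1,1,3,42] (ℓ=10, even), read p_9/q_9
a_0=21:  p_0=21·1+0=21,  q_0=21·0+1=1
a_1=3:  p_1=3·21+1=64,  q_1=3·1+0=3
a_2=1:  p_2=1·64+21=85,  q_2=1·3+1=4
…
a_6=10:  p_6=10·22199+1575=223565,  q_6=10·1043+74=10504
a_7=1:  p_7=1·223565+22199=245764,  q_7=1·10504+1043=11547
a_8=1:  p_8=1·245764+223565=469329,  q_8=1·11547+10504=22051
a_9=3:  p_9=3·469329+245764=1653751,  q_9=3·22051+11547=77700
fundamental: x₁=1653751, y₁=77700  (since 2734892370001 − 453·6037290000 = 1)
(1653751+77700√453)^2 = 5469784740001 + 256992905400√453
(1653751+77700√453)^3 = 18091323967121133751 + 850004548596233100√453
(1653751+77700√453)^4 = 59837090203895614338960001 + 2811391744490881177810800√453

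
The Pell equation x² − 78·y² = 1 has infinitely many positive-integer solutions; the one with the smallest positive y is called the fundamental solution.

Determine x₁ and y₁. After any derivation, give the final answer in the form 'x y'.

√78 → a₀=8, period (1,4,1,16); ℓ=4 even so k=3
step 0: (8, 1)  from 8·(1,0) + (0,1)
step 1: (9, 1)  from 1·(8,1) + (1,0)
step 2: (44, 5)  from 4·(9,1) + (8,1)
step 3: (53, 6)  from 1·(44,5) + (9,1)
→ (53, 6).  Check: 53²=2809, 78·6²=2808, difference 1.

53 6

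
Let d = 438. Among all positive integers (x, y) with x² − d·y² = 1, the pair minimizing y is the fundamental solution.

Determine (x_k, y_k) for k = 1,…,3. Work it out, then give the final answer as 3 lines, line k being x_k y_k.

293 14
171697 8204
100614149 4807530

√438 → a₀=20, period (1,12,1,40); ℓ=4 even so k=3
step 0: (20, 1)  from 20·(1,0) + (0,1)
step 1: (21, 1)  from 1·(20,1) + (1,0)
step 2: (272, 13)  from 12·(21,1) + (20,1)
step 3: (293, 14)  from 1·(272,13) + (21,1)
fundamental: x₁=293, y₁=14  (since 85849 − 438·196 = 1)
n=2: (293,14)∘(293,14) = (293·293+438·14·14, 293·14+14·293) = (171697,8204)
n=3: (171697,8204)∘(293,14) = (293·171697+438·14·8204, 293·8204+14·171697) = (100614149,4807530)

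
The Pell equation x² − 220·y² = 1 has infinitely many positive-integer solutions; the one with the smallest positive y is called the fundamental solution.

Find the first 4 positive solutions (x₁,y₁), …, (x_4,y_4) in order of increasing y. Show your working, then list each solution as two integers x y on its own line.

89 6
15841 1068
2819609 190098
501874561 33836376

[14; 1,4,1,28] for √220; ℓ=4 ⇒ convergent index 3
i=0: a=14 ⇒ p=14, q=1
…
i=2: a=4 ⇒ p=74, q=5
i=3: a=1 ⇒ p=89, q=6
fundamental: x₁=89, y₁=6  (since 7921 − 220·36 = 1)
k=2:  x_2 = 89·89+220·6·6 = 15841,  y_2 = 89·6+6·89 = 1068
k=3:  x_3 = 89·15841+220·6·1068 = 2819609,  y_3 = 89·1068+6·15841 = 190098
k=4:  x_4 = 89·2819609+220·6·190098 = 501874561,  y_4 = 89·190098+6·2819609 = 33836376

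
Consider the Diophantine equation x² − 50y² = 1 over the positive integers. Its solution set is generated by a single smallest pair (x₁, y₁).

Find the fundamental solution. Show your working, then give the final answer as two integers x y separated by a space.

99 14

[7; 14] for √50; ℓ=1 ⇒ convergent index 1
i=0: a=7 ⇒ p=7, q=1
i=1: a=14 ⇒ p=99, q=14
→ (99, 14).  Check: 99²=9801, 50·14²=9800, difference 1.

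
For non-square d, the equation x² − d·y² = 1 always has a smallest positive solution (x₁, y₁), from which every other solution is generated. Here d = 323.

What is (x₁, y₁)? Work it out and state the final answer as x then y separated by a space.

d=323: √d = [17; 1,34] (ℓ=2, even), read p_1/q_1
k=0  a_k=17  p_k/q_k = 17/1
k=1  a_k=1  p_k/q_k = 18/1
→ (18, 1).  Check: 18²=324, 323·1²=323, difference 1.

18 1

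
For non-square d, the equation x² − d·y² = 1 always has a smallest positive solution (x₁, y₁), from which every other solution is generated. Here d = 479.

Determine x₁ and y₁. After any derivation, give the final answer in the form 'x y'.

2989440 136591

[21; 1,7,1,3,2,21,2,3,1,7,1,42] for √479; ℓ=12 ⇒ convergent index 11
k=0  a_k=21  p_k/q_k = 21/1
…
k=3  a_k=1  p_k/q_k = 197/9
…
k=7  a_k=2  p_k/q_k = 75879/3467
…
k=9  a_k=1  p_k/q_k = 340591/15562
k=10  a_k=7  p_k/q_k = 2648849/121029
k=11  a_k=1  p_k/q_k = 2989440/136591
(x₁, y₁) = (2989440, 136591);  2989440² − 479·136591² = 1 ✓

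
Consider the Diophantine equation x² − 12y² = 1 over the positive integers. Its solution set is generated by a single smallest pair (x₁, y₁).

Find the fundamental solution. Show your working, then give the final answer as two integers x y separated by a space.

√12 = [3; 2,6, …], period ℓ=2 (even) → k=1
i=0: a=3 ⇒ p=3, q=1
i=1: a=2 ⇒ p=7, q=2
→ (7, 2).  Check: 7²=49, 12·2²=48, difference 1.

7 2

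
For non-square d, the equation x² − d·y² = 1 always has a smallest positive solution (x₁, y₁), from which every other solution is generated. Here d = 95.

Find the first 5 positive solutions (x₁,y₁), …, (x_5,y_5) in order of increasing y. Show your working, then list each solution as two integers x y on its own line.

39 4
3041 312
237159 24332
18495361 1897584
1442400999 147987220

√95 → a₀=9, period (1,2,1,18); ℓ=4 even so k=3
a_0=9:  p_0=9·1+0=9,  q_0=9·0+1=1
a_1=1:  p_1=1·9+1=10,  q_1=1·1+0=1
a_2=2:  p_2=2·10+9=29,  q_2=2·1+1=3
a_3=1:  p_3=1·29+10=39,  q_3=1·3+1=4
fundamental: x₁=39, y₁=4  (since 1521 − 95·16 = 1)
(39+4√95)^2 = 3041 + 312√95
(39+4√95)^3 = 237159 + 24332√95
(39+4√95)^4 = 18495361 + 1897584√95
(39+4√95)^5 = 1442400999 + 147987220√95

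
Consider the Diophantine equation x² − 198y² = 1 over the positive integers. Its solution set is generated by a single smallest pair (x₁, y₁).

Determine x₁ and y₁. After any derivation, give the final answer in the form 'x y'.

√198 → a₀=14, period (14,28); ℓ=2 even so k=1
i=0: a=14 ⇒ p=14, q=1
i=1: a=14 ⇒ p=197, q=14
(x₁, y₁) = (197, 14);  197² − 198·14² = 1 ✓

197 14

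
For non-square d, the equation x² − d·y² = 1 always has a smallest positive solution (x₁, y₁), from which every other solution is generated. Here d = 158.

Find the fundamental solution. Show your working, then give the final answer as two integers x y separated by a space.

7743 616

[12; 1,1,3,12,3,1,1,24] for √158; ℓ=8 ⇒ convergent index 7
a_0=12:  p_0=12·1+0=12,  q_0=12·0+1=1
…
a_2=1:  p_2=1·13+12=25,  q_2=1·1+1=2
a_3=3:  p_3=3·25+13=88,  q_3=3·2+1=7
a_4=12:  p_4=12·88+25=1081,  q_4=12·7+2=86
…
a_6=1:  p_6=1·3331+1081=4412,  q_6=1·265+86=351
a_7=1:  p_7=1·4412+3331=7743,  q_7=1·351+265=616
(x₁, y₁) = (7743, 616);  7743² − 158·616² = 1 ✓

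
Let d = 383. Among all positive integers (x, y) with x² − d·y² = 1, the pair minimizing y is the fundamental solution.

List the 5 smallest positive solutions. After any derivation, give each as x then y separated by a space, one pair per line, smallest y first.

18768 959
704475647 35997024
26443197867024 1351184291905
992571874432137217 50718053544949056
37257177852241504710288 1903752856512023474111

√383 = [19; 1,1,3,19,3,1,1,38, …], period ℓ=8 (even) → k=7
a_0=19:  p_0=19·1+0=19,  q_0=19·0+1=1
a_1=1:  p_1=1·19+1=20,  q_1=1·1+0=1
a_2=1:  p_2=1·20+19=39,  q_2=1·1+1=2
a_3=3:  p_3=3·39+20=137,  q_3=3·2+1=7
…
a_5=3:  p_5=3·2642+137=8063,  q_5=3·135+7=412
a_6=1:  p_6=1·8063+2642=10705,  q_6=1·412+135=547
a_7=1:  p_7=1·10705+8063=18768,  q_7=1·547+412=959
fundamental: x₁=18768, y₁=959  (since 352237824 − 383·919681 = 1)
(18768+959√383)^2 = 704475647 + 35997024√383
(18768+959√383)^3 = 26443197867024 + 1351184291905√383
(18768+959√383)^4 = 992571874432137217 + 50718053544949056√383
(18768+959√383)^5 = 37257177852241504710288 + 1903752856512023474111√383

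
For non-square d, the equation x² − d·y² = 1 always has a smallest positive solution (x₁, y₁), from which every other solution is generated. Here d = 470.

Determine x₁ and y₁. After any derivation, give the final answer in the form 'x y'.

1691 78

d=470: √d = [21; 1,2,8,2,1,42] (ℓ=6, even), read p_5/q_5
step 0: (21, 1)  from 21·(1,0) + (0,1)
…
step 4: (1149, 53)  from 2·(542,25) + (65,3)
step 5: (1691, 78)  from 1·(1149,53) + (542,25)
(x₁, y₁) = (1691, 78);  1691² − 470·78² = 1 ✓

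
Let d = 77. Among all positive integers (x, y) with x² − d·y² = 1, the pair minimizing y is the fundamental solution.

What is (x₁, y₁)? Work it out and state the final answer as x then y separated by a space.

351 40

√77 = [8; 1,3,2,3,1,16, …], period ℓ=6 (even) → k=5
k=0  a_k=8  p_k/q_k = 8/1
…
k=2  a_k=3  p_k/q_k = 35/4
k=3  a_k=2  p_k/q_k = 79/9
k=4  a_k=3  p_k/q_k = 272/31
k=5  a_k=1  p_k/q_k = 351/40
fundamental: x₁=351, y₁=40  (since 123201 − 77·1600 = 1)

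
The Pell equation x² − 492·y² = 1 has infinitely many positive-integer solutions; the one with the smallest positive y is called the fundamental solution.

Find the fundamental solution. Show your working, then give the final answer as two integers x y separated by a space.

29767 1342

d=492: √d = [22; 5,1,1,10,1,1,5,44] (ℓ=8, even), read p_7/q_7
k=0  a_k=22  p_k/q_k = 22/1
…
k=3  a_k=1  p_k/q_k = 244/11
k=4  a_k=10  p_k/q_k = 2573/116
k=5  a_k=1  p_k/q_k = 2817/127
k=6  a_k=1  p_k/q_k = 5390/243
k=7  a_k=5  p_k/q_k = 29767/1342
fundamental: x₁=29767, y₁=1342  (since 886074289 − 492·1800964 = 1)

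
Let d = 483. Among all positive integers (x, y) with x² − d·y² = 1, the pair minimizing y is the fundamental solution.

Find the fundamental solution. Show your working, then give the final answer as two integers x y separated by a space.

√483 = [21; 1,42, …], period ℓ=2 (even) → k=1
i=0: a=21 ⇒ p=21, q=1
i=1: a=1 ⇒ p=22, q=1
→ (22, 1).  Check: 22²=484, 483·1²=483, difference 1.

22 1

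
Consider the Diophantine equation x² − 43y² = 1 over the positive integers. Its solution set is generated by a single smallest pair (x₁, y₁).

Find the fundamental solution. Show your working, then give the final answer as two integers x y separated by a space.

3482 531

d=43: √d = [6; 1,1,3,1,5,1,3,1,1,12] (ℓ=10, even), read p_9/q_9
step 0: (6, 1)  from 6·(1,0) + (0,1)
step 1: (7, 1)  from 1·(6,1) + (1,0)
…
step 3: (46, 7)  from 3·(13,2) + (7,1)
…
step 5: (341, 52)  from 5·(59,9) + (46,7)
step 6: (400, 61)  from 1·(341,52) + (59,9)
…
step 8: (1941, 296)  from 1·(1541,235) + (400,61)
step 9: (3482, 531)  from 1·(1941,296) + (1541,235)
(x₁, y₁) = (3482, 531);  3482² − 43·531² = 1 ✓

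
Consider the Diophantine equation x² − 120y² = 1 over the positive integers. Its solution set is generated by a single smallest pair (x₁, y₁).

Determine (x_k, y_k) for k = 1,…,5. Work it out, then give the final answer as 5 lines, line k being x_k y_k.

[10; 1,20] for √120; ℓ=2 ⇒ convergent index 1
a_0=10:  p_0=10·1+0=10,  q_0=10·0+1=1
a_1=1:  p_1=1·10+1=11,  q_1=1·1+0=1
→ (11, 1).  Check: 11²=121, 120·1²=120, difference 1.
k=2:  x_2 = 11·11+120·1·1 = 241,  y_2 = 11·1+1·11 = 22
k=3:  x_3 = 11·241+120·1·22 = 5291,  y_3 = 11·22+1·241 = 483
k=4:  x_4 = 11·5291+120·1·483 = 116161,  y_4 = 11·483+1·5291 = 10604
k=5:  x_5 = 11·116161+120·1·10604 = 2550251,  y_5 = 11·10604+1·116161 = 232805

11 1
241 22
5291 483
116161 10604
2550251 232805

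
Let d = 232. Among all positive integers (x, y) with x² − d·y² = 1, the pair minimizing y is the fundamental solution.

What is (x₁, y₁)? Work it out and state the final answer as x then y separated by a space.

19603 1287

√232 → a₀=15, period (4,3,7,3,4,30); ℓ=6 even so k=5
k=0  a_k=15  p_k/q_k = 15/1
k=1  a_k=4  p_k/q_k = 61/4
…
k=3  a_k=7  p_k/q_k = 1447/95
k=4  a_k=3  p_k/q_k = 4539/298
k=5  a_k=4  p_k/q_k = 19603/1287
(x₁, y₁) = (19603, 1287);  19603² − 232·1287² = 1 ✓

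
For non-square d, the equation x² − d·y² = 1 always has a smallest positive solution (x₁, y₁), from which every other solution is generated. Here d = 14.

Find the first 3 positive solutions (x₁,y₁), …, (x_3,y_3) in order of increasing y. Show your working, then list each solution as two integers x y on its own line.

d=14: √d = [3; 1,2,1,6] (ℓ=4, even), read p_3/q_3
step 0: (3, 1)  from 3·(1,0) + (0,1)
…
step 2: (11, 3)  from 2·(4,1) + (3,1)
step 3: (15, 4)  from 1·(11,3) + (4,1)
fundamental: x₁=15, y₁=4  (since 225 − 14·16 = 1)
(15+4√14)^2 = 449 + 120√14
(15+4√14)^3 = 13455 + 3596√14

15 4
449 120
13455 3596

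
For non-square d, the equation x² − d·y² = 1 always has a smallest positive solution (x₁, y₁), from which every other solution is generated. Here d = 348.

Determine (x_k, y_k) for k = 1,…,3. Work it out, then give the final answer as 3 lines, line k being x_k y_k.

1567 84
4910977 263256
15391000351 825044220

√348 = [18; 1,1,1,8,1,1,1,36, …], period ℓ=8 (even) → k=7
i=0: a=18 ⇒ p=18, q=1
i=1: a=1 ⇒ p=19, q=1
…
i=3: a=1 ⇒ p=56, q=3
i=4: a=8 ⇒ p=485, q=26
…
i=6: a=1 ⇒ p=1026, q=55
i=7: a=1 ⇒ p=1567, q=84
→ (1567, 84).  Check: 1567²=2455489, 348·84²=2455488, difference 1.
k=2:  x_2 = 1567·1567+348·84·84 = 4910977,  y_2 = 1567·84+84·1567 = 263256
k=3:  x_3 = 1567·4910977+348·84·263256 = 15391000351,  y_3 = 1567·263256+84·4910977 = 825044220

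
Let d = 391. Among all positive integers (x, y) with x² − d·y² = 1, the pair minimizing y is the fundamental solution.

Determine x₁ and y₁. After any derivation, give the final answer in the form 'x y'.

√391 = [19; 1,3,2,2,1,…,3,1,38, …], period ℓ=16 (even) → k=15
k=0  a_k=19  p_k/q_k = 19/1
k=1  a_k=1  p_k/q_k = 20/1
k=2  a_k=3  p_k/q_k = 79/4
k=3  a_k=2  p_k/q_k = 178/9
k=4  a_k=2  p_k/q_k = 435/22
k=5  a_k=1  p_k/q_k = 613/31
k=6  a_k=1  p_k/q_k = 1048/53
k=7  a_k=2  p_k/q_k = 2709/137
k=8  a_k=19  p_k/q_k = 52519/2656
k=9  a_k=2  p_k/q_k = 107747/5449
k=10  a_k=1  p_k/q_k = 160266/8105
k=11  a_k=1  p_k/q_k = 268013/13554
k=12  a_k=2  p_k/q_k = 696292/35213
k=13  a_k=2  p_k/q_k = 1660597/83980
k=14  a_k=3  p_k/q_k = 5678083/287153
k=15  a_k=1  p_k/q_k = 7338680/371133
(x₁, y₁) = (7338680, 371133);  7338680² − 391·371133² = 1 ✓

7338680 371133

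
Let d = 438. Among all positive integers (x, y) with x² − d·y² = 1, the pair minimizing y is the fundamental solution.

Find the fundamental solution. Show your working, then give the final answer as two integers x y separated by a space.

293 14

[20; 1,12,1,40] for √438; ℓ=4 ⇒ convergent index 3
a_0=20:  p_0=20·1+0=20,  q_0=20·0+1=1
a_1=1:  p_1=1·20+1=21,  q_1=1·1+0=1
a_2=12:  p_2=12·21+20=272,  q_2=12·1+1=13
a_3=1:  p_3=1·272+21=293,  q_3=1·13+1=14
→ (293, 14).  Check: 293²=85849, 438·14²=85848, difference 1.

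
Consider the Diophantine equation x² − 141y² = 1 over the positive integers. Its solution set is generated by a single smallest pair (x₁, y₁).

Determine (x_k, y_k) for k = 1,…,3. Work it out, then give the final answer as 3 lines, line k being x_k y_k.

√141 = [11; 1,6,1,22, …], period ℓ=4 (even) → k=3
a_0=11:  p_0=11·1+0=11,  q_0=11·0+1=1
a_1=1:  p_1=1·11+1=12,  q_1=1·1+0=1
a_2=6:  p_2=6·12+11=83,  q_2=6·1+1=7
a_3=1:  p_3=1·83+12=95,  q_3=1·7+1=8
(x₁, y₁) = (95, 8);  95² − 141·8² = 1 ✓
(95+8√141)^2 = 18049 + 1520√141
(95+8√141)^3 = 3429215 + 288792√141

95 8
18049 1520
3429215 288792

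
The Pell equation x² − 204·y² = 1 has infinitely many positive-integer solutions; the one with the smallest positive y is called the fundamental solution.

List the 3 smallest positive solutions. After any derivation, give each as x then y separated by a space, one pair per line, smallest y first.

√204 = [14; 3,1,1,6,1,1,3,28, …], period ℓ=8 (even) → k=7
i=0: a=14 ⇒ p=14, q=1
i=1: a=3 ⇒ p=43, q=3
i=2: a=1 ⇒ p=57, q=4
…
i=4: a=6 ⇒ p=657, q=46
…
i=6: a=1 ⇒ p=1414, q=99
i=7: a=3 ⇒ p=4999, q=350
fundamental: x₁=4999, y₁=350  (since 24990001 − 204·122500 = 1)
k=2:  x_2 = 4999·4999+204·350·350 = 49980001,  y_2 = 4999·350+350·4999 = 3499300
k=3:  x_3 = 4999·49980001+204·350·3499300 = 499700044999,  y_3 = 4999·3499300+350·49980001 = 34986001050

4999 350
49980001 3499300
499700044999 34986001050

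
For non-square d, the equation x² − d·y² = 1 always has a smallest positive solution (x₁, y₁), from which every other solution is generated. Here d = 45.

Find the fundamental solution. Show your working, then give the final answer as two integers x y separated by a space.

[6; 1,2,2,2,1,12] for √45; ℓ=6 ⇒ convergent index 5
k=0  a_k=6  p_k/q_k = 6/1
…
k=2  a_k=2  p_k/q_k = 20/3
…
k=4  a_k=2  p_k/q_k = 114/17
k=5  a_k=1  p_k/q_k = 161/24
(x₁, y₁) = (161, 24);  161² − 45·24² = 1 ✓

161 24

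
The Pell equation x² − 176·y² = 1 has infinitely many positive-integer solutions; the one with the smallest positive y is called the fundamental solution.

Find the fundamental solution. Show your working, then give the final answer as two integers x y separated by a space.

√176 → a₀=13, period (3,1,3,26); ℓ=4 even so k=3
i=0: a=13 ⇒ p=13, q=1
i=1: a=3 ⇒ p=40, q=3
i=2: a=1 ⇒ p=53, q=4
i=3: a=3 ⇒ p=199, q=15
(x₁, y₁) = (199, 15);  199² − 176·15² = 1 ✓

199 15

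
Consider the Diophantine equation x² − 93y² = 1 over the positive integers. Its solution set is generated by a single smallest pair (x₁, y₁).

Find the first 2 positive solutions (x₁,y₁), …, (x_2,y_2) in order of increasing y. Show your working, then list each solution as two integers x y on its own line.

[9; 1,1,1,4,6,4,1,1,1,18] for √93; ℓ=10 ⇒ convergent index 9
a_0=9:  p_0=9·1+0=9,  q_0=9·0+1=1
a_1=1:  p_1=1·9+1=10,  q_1=1·1+0=1
a_2=1:  p_2=1·10+9=19,  q_2=1·1+1=2
…
a_5=6:  p_5=6·135+29=839,  q_5=6·14+3=87
…
a_8=1:  p_8=1·4330+3491=7821,  q_8=1·449+362=811
a_9=1:  p_9=1·7821+4330=12151,  q_9=1·811+449=1260
→ (12151, 1260).  Check: 12151²=147646801, 93·1260²=147646800, difference 1.
(x_2, y_2) = (12151·12151 + 93·1260·1260, 12151·1260 + 1260·12151) = (295293601, 30620520)

12151 1260
295293601 30620520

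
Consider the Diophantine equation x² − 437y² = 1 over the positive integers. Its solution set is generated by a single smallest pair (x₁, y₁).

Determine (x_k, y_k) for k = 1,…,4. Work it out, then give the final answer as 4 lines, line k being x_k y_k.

[20; 1,9,2,9,1,40] for √437; ℓ=6 ⇒ convergent index 5
i=0: a=20 ⇒ p=20, q=1
i=1: a=1 ⇒ p=21, q=1
i=2: a=9 ⇒ p=209, q=10
i=3: a=2 ⇒ p=439, q=21
i=4: a=9 ⇒ p=4160, q=199
i=5: a=1 ⇒ p=4599, q=220
(x₁, y₁) = (4599, 220);  4599² − 437·220² = 1 ✓
k=2:  x_2 = 4599·4599+437·220·220 = 42301601,  y_2 = 4599·220+220·4599 = 2023560
k=3:  x_3 = 4599·42301601+437·220·2023560 = 389090121399,  y_3 = 4599·2023560+220·42301601 = 18612704660
k=4:  x_4 = 4599·389090121399+437·220·18612704660 = 3578850894326401,  y_4 = 4599·18612704660+220·389090121399 = 171199655439120

4599 220
42301601 2023560
389090121399 18612704660
3578850894326401 171199655439120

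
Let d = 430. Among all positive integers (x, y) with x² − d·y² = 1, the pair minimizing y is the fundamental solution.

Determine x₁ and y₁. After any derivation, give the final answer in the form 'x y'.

2862251 138030

√430 → a₀=20, period (1,2,1,3,1,…,2,1,40); ℓ=14 even so k=13
step 0: (20, 1)  from 20·(1,0) + (0,1)
step 1: (21, 1)  from 1·(20,1) + (1,0)
step 2: (62, 3)  from 2·(21,1) + (20,1)
step 3: (83, 4)  from 1·(62,3) + (21,1)
step 4: (311, 15)  from 3·(83,4) + (62,3)
step 5: (394, 19)  from 1·(311,15) + (83,4)
step 6: (2675, 129)  from 6·(394,19) + (311,15)
step 7: (21794, 1051)  from 8·(2675,129) + (394,19)
step 8: (133439, 6435)  from 6·(21794,1051) + (2675,129)
…
step 10: (599138, 28893)  from 3·(155233,7486) + (133439,6435)
step 11: (754371, 36379)  from 1·(599138,28893) + (155233,7486)
step 12: (2107880, 101651)  from 2·(754371,36379) + (599138,28893)
step 13: (2862251, 138030)  from 1·(2107880,101651) + (754371,36379)
→ (2862251, 138030).  Check: 2862251²=8192480787001, 430·138030²=8192480787000, difference 1.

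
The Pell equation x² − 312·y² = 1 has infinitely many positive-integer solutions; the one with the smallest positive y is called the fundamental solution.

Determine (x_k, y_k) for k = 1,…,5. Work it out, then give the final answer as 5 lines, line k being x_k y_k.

√312 → a₀=17, period (1,1,1,34); ℓ=4 even so k=3
step 0: (17, 1)  from 17·(1,0) + (0,1)
…
step 2: (35, 2)  from 1·(18,1) + (17,1)
step 3: (53, 3)  from 1·(35,2) + (18,1)
(x₁, y₁) = (53, 3);  53² − 312·3² = 1 ✓
(x_2, y_2) = (53·53 + 312·3·3, 53·3 + 3·53) = (5617, 318)
(x_3, y_3) = (53·5617 + 312·3·318, 53·318 + 3·5617) = (595349, 33705)
(x_4, y_4) = (53·595349 + 312·3·33705, 53·33705 + 3·595349) = (63101377, 3572412)
(x_5, y_5) = (53·63101377 + 312·3·3572412, 53·3572412 + 3·63101377) = (6688150613, 378641967)

53 3
5617 318
595349 33705
63101377 3572412
6688150613 378641967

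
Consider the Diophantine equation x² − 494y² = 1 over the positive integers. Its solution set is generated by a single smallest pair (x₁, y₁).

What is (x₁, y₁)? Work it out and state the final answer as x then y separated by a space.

[22; 4,2,2,1,2,1,2,2,4,44] for √494; ℓ=10 ⇒ convergent index 9
a_0=22:  p_0=22·1+0=22,  q_0=22·0+1=1
…
a_2=2:  p_2=2·89+22=200,  q_2=2·4+1=9
a_3=2:  p_3=2·200+89=489,  q_3=2·9+4=22
…
a_5=2:  p_5=2·689+489=1867,  q_5=2·31+22=84
…
a_8=2:  p_8=2·6979+2556=16514,  q_8=2·314+115=743
a_9=4:  p_9=4·16514+6979=73035,  q_9=4·743+314=3286
(x₁, y₁) = (73035, 3286);  73035² − 494·3286² = 1 ✓

73035 3286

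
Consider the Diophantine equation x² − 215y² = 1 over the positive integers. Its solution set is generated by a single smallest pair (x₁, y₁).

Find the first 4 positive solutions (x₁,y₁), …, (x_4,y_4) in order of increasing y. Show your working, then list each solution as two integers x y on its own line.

√215 = [14; 1,1,1,28, …], period ℓ=4 (even) → k=3
step 0: (14, 1)  from 14·(1,0) + (0,1)
…
step 2: (29, 2)  from 1·(15,1) + (14,1)
step 3: (44, 3)  from 1·(29,2) + (15,1)
→ (44, 3).  Check: 44²=1936, 215·3²=1935, difference 1.
(x_2, y_2) = (44·44 + 215·3·3, 44·3 + 3·44) = (3871, 264)
(x_3, y_3) = (44·3871 + 215·3·264, 44·264 + 3·3871) = (340604, 23229)
(x_4, y_4) = (44·340604 + 215·3·23229, 44·23229 + 3·340604) = (29969281, 2043888)

44 3
3871 264
340604 23229
29969281 2043888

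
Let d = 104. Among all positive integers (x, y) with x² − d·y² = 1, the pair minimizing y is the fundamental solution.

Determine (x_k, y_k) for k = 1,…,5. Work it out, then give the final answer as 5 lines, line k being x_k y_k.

√104 = [10; 5,20, …], period ℓ=2 (even) → k=1
step 0: (10, 1)  from 10·(1,0) + (0,1)
step 1: (51, 5)  from 5·(10,1) + (1,0)
→ (51, 5).  Check: 51²=2601, 104·5²=2600, difference 1.
(x_2, y_2) = (51·51 + 104·5·5, 51·5 + 5·51) = (5201, 510)
(x_3, y_3) = (51·5201 + 104·5·510, 51·510 + 5·5201) = (530451, 52015)
(x_4, y_4) = (51·530451 + 104·5·52015, 51·52015 + 5·530451) = (54100801, 5305020)
(x_5, y_5) = (51·54100801 + 104·5·5305020, 51·5305020 + 5·54100801) = (5517751251, 541060025)

51 5
5201 510
530451 52015
54100801 5305020
5517751251 541060025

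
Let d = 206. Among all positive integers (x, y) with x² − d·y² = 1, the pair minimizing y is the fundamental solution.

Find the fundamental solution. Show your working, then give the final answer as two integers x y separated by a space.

√206 = [14; 2,1,5,14,5,1,2,28, …], period ℓ=8 (even) → k=7
k=0  a_k=14  p_k/q_k = 14/1
k=1  a_k=2  p_k/q_k = 29/2
…
k=3  a_k=5  p_k/q_k = 244/17
…
k=5  a_k=5  p_k/q_k = 17539/1222
k=6  a_k=1  p_k/q_k = 20998/1463
k=7  a_k=2  p_k/q_k = 59535/4148
fundamental: x₁=59535, y₁=4148  (since 3544416225 − 206·17205904 = 1)

59535 4148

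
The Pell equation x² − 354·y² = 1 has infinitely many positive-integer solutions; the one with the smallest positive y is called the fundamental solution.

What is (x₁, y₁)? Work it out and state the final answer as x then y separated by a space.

[18; 1,4,2,2,18,2,2,4,1,36] for √354; ℓ=10 ⇒ convergent index 9
step 0: (18, 1)  from 18·(1,0) + (0,1)
step 1: (19, 1)  from 1·(18,1) + (1,0)
…
step 6: (19210, 1021)  from 2·(9351,497) + (508,27)
…
step 8: (210294, 11177)  from 4·(47771,2539) + (19210,1021)
step 9: (258065, 13716)  from 1·(210294,11177) + (47771,2539)
(x₁, y₁) = (258065, 13716);  258065² − 354·13716² = 1 ✓

258065 13716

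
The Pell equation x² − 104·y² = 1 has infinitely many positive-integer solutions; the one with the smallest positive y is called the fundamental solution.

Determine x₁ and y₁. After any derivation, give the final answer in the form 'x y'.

d=104: √d = [10; 5,20] (ℓ=2, even), read p_1/q_1
a_0=10:  p_0=10·1+0=10,  q_0=10·0+1=1
a_1=5:  p_1=5·10+1=51,  q_1=5·1+0=5
fundamental: x₁=51, y₁=5  (since 2601 − 104·25 = 1)

51 5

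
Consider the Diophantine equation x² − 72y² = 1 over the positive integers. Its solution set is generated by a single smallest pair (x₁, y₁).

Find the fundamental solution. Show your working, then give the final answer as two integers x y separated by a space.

17 2

d=72: √d = [8; 2,16] (ℓ=2, even), read p_1/q_1
a_0=8:  p_0=8·1+0=8,  q_0=8·0+1=1
a_1=2:  p_1=2·8+1=17,  q_1=2·1+0=2
→ (17, 2).  Check: 17²=289, 72·2²=288, difference 1.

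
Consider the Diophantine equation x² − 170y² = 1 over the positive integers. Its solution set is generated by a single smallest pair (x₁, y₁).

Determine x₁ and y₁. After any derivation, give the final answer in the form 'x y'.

339 26

d=170: √d = [13; 26] (ℓ=1, odd), read p_1/q_1
i=0: a=13 ⇒ p=13, q=1
i=1: a=26 ⇒ p=339, q=26
fundamental: x₁=339, y₁=26  (since 114921 − 170·676 = 1)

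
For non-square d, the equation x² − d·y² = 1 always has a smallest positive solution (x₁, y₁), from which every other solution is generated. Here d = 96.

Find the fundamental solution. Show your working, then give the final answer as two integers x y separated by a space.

[9; 1,3,1,18] for √96; ℓ=4 ⇒ convergent index 3
a_0=9:  p_0=9·1+0=9,  q_0=9·0+1=1
…
a_2=3:  p_2=3·10+9=39,  q_2=3·1+1=4
a_3=1:  p_3=1·39+10=49,  q_3=1·4+1=5
(x₁, y₁) = (49, 5);  49² − 96·5² = 1 ✓

49 5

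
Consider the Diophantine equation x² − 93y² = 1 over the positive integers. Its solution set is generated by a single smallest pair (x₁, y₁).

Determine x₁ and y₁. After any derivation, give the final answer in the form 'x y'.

12151 1260

√93 = [9; 1,1,1,4,6,4,1,1,1,18, …], period ℓ=10 (even) → k=9
a_0=9:  p_0=9·1+0=9,  q_0=9·0+1=1
a_1=1:  p_1=1·9+1=10,  q_1=1·1+0=1
a_2=1:  p_2=1·10+9=19,  q_2=1·1+1=2
a_3=1:  p_3=1·19+10=29,  q_3=1·2+1=3
a_4=4:  p_4=4·29+19=135,  q_4=4·3+2=14
a_5=6:  p_5=6·135+29=839,  q_5=6·14+3=87
a_6=4:  p_6=4·839+135=3491,  q_6=4·87+14=362
…
a_8=1:  p_8=1·4330+3491=7821,  q_8=1·449+362=811
a_9=1:  p_9=1·7821+4330=12151,  q_9=1·811+449=1260
→ (12151, 1260).  Check: 12151²=147646801, 93·1260²=147646800, difference 1.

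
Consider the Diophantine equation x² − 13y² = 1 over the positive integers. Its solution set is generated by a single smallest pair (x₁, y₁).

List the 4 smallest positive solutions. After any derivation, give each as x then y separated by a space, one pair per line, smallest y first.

√13 = [3; 1,1,1,1,6, …], period ℓ=5 (odd) → k=9
k=0  a_k=3  p_k/q_k = 3/1
k=1  a_k=1  p_k/q_k = 4/1
k=2  a_k=1  p_k/q_k = 7/2
…
k=4  a_k=1  p_k/q_k = 18/5
…
k=8  a_k=1  p_k/q_k = 393/109
k=9  a_k=1  p_k/q_k = 649/180
(x₁, y₁) = (649, 180);  649² − 13·180² = 1 ✓
(x_2, y_2) = (649·649 + 13·180·180, 649·180 + 180·649) = (842401, 233640)
(x_3, y_3) = (649·842401 + 13·180·233640, 649·233640 + 180·842401) = (1093435849, 303264540)
(x_4, y_4) = (649·1093435849 + 13·180·303264540, 649·303264540 + 180·1093435849) = (1419278889601, 393637139280)

649 180
842401 233640
1093435849 303264540
1419278889601 393637139280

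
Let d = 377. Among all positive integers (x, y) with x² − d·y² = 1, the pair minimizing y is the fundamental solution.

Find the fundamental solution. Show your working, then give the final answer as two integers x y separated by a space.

233 12

d=377: √d = [19; 2,2,2,38] (ℓ=4, even), read p_3/q_3
a_0=19:  p_0=19·1+0=19,  q_0=19·0+1=1
…
a_2=2:  p_2=2·39+19=97,  q_2=2·2+1=5
a_3=2:  p_3=2·97+39=233,  q_3=2·5+2=12
(x₁, y₁) = (233, 12);  233² − 377·12² = 1 ✓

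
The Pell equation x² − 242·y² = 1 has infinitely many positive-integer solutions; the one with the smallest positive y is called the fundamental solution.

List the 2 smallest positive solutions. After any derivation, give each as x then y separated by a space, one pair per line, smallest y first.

√242 → a₀=15, period (1,1,3,1,14,1,3,1,1,30); ℓ=10 even so k=9
a_0=15:  p_0=15·1+0=15,  q_0=15·0+1=1
…
a_2=1:  p_2=1·16+15=31,  q_2=1·1+1=2
…
a_4=1:  p_4=1·109+31=140,  q_4=1·7+2=9
…
a_8=1:  p_8=1·8696+2209=10905,  q_8=1·559+142=701
a_9=1:  p_9=1·10905+8696=19601,  q_9=1·701+559=1260
fundamental: x₁=19601, y₁=1260  (since 384199201 − 242·1587600 = 1)
(19601+1260√242)^2 = 768398401 + 49394520√242

19601 1260
768398401 49394520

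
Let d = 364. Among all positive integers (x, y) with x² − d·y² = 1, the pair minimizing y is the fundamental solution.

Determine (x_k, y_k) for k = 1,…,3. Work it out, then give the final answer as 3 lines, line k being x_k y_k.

4954951 259710
49103078824801 2573700648420
486606699052048124551 25505121203178395130

√364 → a₀=19, period (12,1,2,3,1,8,1,3,2,1,12,38); ℓ=12 even so k=11
a_0=19:  p_0=19·1+0=19,  q_0=19·0+1=1
…
a_2=1:  p_2=1·229+19=248,  q_2=1·12+1=13
…
a_6=8:  p_6=8·3148+2423=27607,  q_6=8·165+127=1447
…
a_8=3:  p_8=3·30755+27607=119872,  q_8=3·1612+1447=6283
…
a_10=1:  p_10=1·270499+119872=390371,  q_10=1·14178+6283=20461
a_11=12:  p_11=12·390371+270499=4954951,  q_11=12·20461+14178=259710
(x₁, y₁) = (4954951, 259710);  4954951² − 364·259710² = 1 ✓
n=2: (4954951,259710)∘(4954951,259710) = (4954951·4954951+364·259710·259710, 4954951·259710+259710·4954951) = (49103078824801,2573700648420)
n=3: (49103078824801,2573700648420)∘(4954951,259710) = (4954951·49103078824801+364·259710·2573700648420, 4954951·2573700648420+259710·49103078824801) = (486606699052048124551,25505121203178395130)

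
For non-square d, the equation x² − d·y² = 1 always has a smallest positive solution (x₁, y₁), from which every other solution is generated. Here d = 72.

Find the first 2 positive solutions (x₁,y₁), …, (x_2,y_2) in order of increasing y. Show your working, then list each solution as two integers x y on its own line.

17 2
577 68

[8; 2,16] for √72; ℓ=2 ⇒ convergent index 1
step 0: (8, 1)  from 8·(1,0) + (0,1)
step 1: (17, 2)  from 2·(8,1) + (1,0)
(x₁, y₁) = (17, 2);  17² − 72·2² = 1 ✓
k=2:  x_2 = 17·17+72·2·2 = 577,  y_2 = 17·2+2·17 = 68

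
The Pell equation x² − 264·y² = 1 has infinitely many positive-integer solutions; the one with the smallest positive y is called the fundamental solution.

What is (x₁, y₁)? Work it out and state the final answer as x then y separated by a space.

[16; 4,32] for √264; ℓ=2 ⇒ convergent index 1
i=0: a=16 ⇒ p=16, q=1
i=1: a=4 ⇒ p=65, q=4
(x₁, y₁) = (65, 4);  65² − 264·4² = 1 ✓

65 4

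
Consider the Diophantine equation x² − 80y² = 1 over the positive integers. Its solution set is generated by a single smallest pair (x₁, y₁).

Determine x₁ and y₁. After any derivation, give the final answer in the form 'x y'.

9 1

[8; 1,16] for √80; ℓ=2 ⇒ convergent index 1
k=0  a_k=8  p_k/q_k = 8/1
k=1  a_k=1  p_k/q_k = 9/1
(x₁, y₁) = (9, 1);  9² − 80·1² = 1 ✓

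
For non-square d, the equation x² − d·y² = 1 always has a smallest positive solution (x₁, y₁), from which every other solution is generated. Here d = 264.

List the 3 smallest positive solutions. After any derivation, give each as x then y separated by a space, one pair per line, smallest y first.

65 4
8449 520
1098305 67596

[16; 4,32] for √264; ℓ=2 ⇒ convergent index 1
i=0: a=16 ⇒ p=16, q=1
i=1: a=4 ⇒ p=65, q=4
(x₁, y₁) = (65, 4);  65² − 264·4² = 1 ✓
k=2:  x_2 = 65·65+264·4·4 = 8449,  y_2 = 65·4+4·65 = 520
k=3:  x_3 = 65·8449+264·4·520 = 1098305,  y_3 = 65·520+4·8449 = 67596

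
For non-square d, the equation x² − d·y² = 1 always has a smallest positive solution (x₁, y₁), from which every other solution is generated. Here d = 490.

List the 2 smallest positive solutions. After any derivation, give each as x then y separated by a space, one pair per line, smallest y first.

1039681 46968
2161873163521 97663474416

d=490: √d = [22; 7,2,1,4,4,4,1,2,7,44] (ℓ=10, even), read p_9/q_9
k=0  a_k=22  p_k/q_k = 22/1
…
k=3  a_k=1  p_k/q_k = 487/22
k=4  a_k=4  p_k/q_k = 2280/103
k=5  a_k=4  p_k/q_k = 9607/434
k=6  a_k=4  p_k/q_k = 40708/1839
k=7  a_k=1  p_k/q_k = 50315/2273
k=8  a_k=2  p_k/q_k = 141338/6385
k=9  a_k=7  p_k/q_k = 1039681/46968
→ (1039681, 46968).  Check: 1039681²=1080936581761, 490·46968²=1080936581760, difference 1.
n=2: (1039681,46968)∘(1039681,46968) = (1039681·1039681+490·46968·46968, 1039681·46968+46968·1039681) = (2161873163521,97663474416)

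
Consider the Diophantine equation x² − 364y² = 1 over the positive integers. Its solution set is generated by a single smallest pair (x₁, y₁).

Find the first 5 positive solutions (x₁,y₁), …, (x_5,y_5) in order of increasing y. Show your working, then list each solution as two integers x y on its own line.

4954951 259710
49103078824801 2573700648420
486606699052048124551 25505121203178395130
4822224700149240710505379201 252753251621617410554928840
47787774200457874208819626306623751 2504759953751544114971907242978550

d=364: √d = [19; 12,1,2,3,1,8,1,3,2,1,12,38] (ℓ=12, even), read p_11/q_11
k=0  a_k=19  p_k/q_k = 19/1
k=1  a_k=12  p_k/q_k = 229/12
k=2  a_k=1  p_k/q_k = 248/13
k=3  a_k=2  p_k/q_k = 725/38
k=4  a_k=3  p_k/q_k = 2423/127
k=5  a_k=1  p_k/q_k = 3148/165
…
k=8  a_k=3  p_k/q_k = 119872/6283
k=9  a_k=2  p_k/q_k = 270499/14178
k=10  a_k=1  p_k/q_k = 390371/20461
k=11  a_k=12  p_k/q_k = 4954951/259710
fundamental: x₁=4954951, y₁=259710  (since 24551539412401 − 364·67449284100 = 1)
(x_2, y_2) = (4954951·4954951 + 364·259710·259710, 4954951·259710 + 259710·4954951) = (49103078824801, 2573700648420)
(x_3, y_3) = (4954951·49103078824801 + 364·259710·2573700648420, 4954951·2573700648420 + 259710·49103078824801) = (486606699052048124551, 25505121203178395130)
(x_4, y_4) = (4954951·486606699052048124551 + 364·259710·25505121203178395130, 4954951·25505121203178395130 + 259710·486606699052048124551) = (4822224700149240710505379201, 252753251621617410554928840)
(x_5, y_5) = (4954951·4822224700149240710505379201 + 364·259710·252753251621617410554928840, 4954951·252753251621617410554928840 + 259710·4822224700149240710505379201) = (47787774200457874208819626306623751, 2504759953751544114971907242978550)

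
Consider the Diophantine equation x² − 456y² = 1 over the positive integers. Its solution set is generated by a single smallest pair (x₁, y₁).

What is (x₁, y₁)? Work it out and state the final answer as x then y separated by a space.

1025 48

√456 → a₀=21, period (2,1,4,1,2,42); ℓ=6 even so k=5
i=0: a=21 ⇒ p=21, q=1
…
i=3: a=4 ⇒ p=299, q=14
i=4: a=1 ⇒ p=363, q=17
i=5: a=2 ⇒ p=1025, q=48
(x₁, y₁) = (1025, 48);  1025² − 456·48² = 1 ✓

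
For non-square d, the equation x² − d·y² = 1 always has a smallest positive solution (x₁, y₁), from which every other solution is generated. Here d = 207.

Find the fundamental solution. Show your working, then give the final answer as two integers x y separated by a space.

[14; 2,1,1,2,1,1,2,28] for √207; ℓ=8 ⇒ convergent index 7
k=0  a_k=14  p_k/q_k = 14/1
k=1  a_k=2  p_k/q_k = 29/2
…
k=3  a_k=1  p_k/q_k = 72/5
k=4  a_k=2  p_k/q_k = 187/13
k=5  a_k=1  p_k/q_k = 259/18
k=6  a_k=1  p_k/q_k = 446/31
k=7  a_k=2  p_k/q_k = 1151/80
fundamental: x₁=1151, y₁=80  (since 1324801 − 207·6400 = 1)

1151 80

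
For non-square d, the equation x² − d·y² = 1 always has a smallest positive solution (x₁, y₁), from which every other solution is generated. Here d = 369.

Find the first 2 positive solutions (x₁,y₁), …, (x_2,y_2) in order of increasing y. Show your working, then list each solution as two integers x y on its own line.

8396801 437120
141012534067201 7340819306240

[19; 4,1,3,2,7,4,7,2,3,1,4,38] for √369; ℓ=12 ⇒ convergent index 11
a_0=19:  p_0=19·1+0=19,  q_0=19·0+1=1
a_1=4:  p_1=4·19+1=77,  q_1=4·1+0=4
…
a_3=3:  p_3=3·96+77=365,  q_3=3·5+4=19
…
a_6=4:  p_6=4·6147+826=25414,  q_6=4·320+43=1323
a_7=7:  p_7=7·25414+6147=184045,  q_7=7·1323+320=9581
a_8=2:  p_8=2·184045+25414=393504,  q_8=2·9581+1323=20485
…
a_10=1:  p_10=1·1364557+393504=1758061,  q_10=1·71036+20485=91521
a_11=4:  p_11=4·1758061+1364557=8396801,  q_11=4·91521+71036=437120
(x₁, y₁) = (8396801, 437120);  8396801² − 369·437120² = 1 ✓
(8396801+437120√369)^2 = 141012534067201 + 7340819306240√369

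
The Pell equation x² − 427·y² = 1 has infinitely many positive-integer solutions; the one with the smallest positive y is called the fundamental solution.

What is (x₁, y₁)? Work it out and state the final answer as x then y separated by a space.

62 3

√427 = [20; 1,1,1,40, …], period ℓ=4 (even) → k=3
step 0: (20, 1)  from 20·(1,0) + (0,1)
…
step 2: (41, 2)  from 1·(21,1) + (20,1)
step 3: (62, 3)  from 1·(41,2) + (21,1)
→ (62, 3).  Check: 62²=3844, 427·3²=3843, difference 1.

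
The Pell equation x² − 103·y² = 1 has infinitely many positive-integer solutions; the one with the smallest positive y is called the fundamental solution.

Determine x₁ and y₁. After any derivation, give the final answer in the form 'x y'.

d=103: √d = [10; 6,1,2,1,1,9,1,1,2,1,6,20] (ℓ=12, even), read p_11/q_11
k=0  a_k=10  p_k/q_k = 10/1
k=1  a_k=6  p_k/q_k = 61/6
k=2  a_k=1  p_k/q_k = 71/7
k=3  a_k=2  p_k/q_k = 203/20
k=4  a_k=1  p_k/q_k = 274/27
k=5  a_k=1  p_k/q_k = 477/47
k=6  a_k=9  p_k/q_k = 4567/450
…
k=8  a_k=1  p_k/q_k = 9611/947
k=9  a_k=2  p_k/q_k = 24266/2391
k=10  a_k=1  p_k/q_k = 33877/3338
k=11  a_k=6  p_k/q_k = 227528/22419
→ (227528, 22419).  Check: 227528²=51768990784, 103·22419²=51768990783, difference 1.

227528 22419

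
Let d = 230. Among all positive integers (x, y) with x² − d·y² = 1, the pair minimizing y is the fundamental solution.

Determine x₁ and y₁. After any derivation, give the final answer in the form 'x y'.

[15; 6,30] for √230; ℓ=2 ⇒ convergent index 1
a_0=15:  p_0=15·1+0=15,  q_0=15·0+1=1
a_1=6:  p_1=6·15+1=91,  q_1=6·1+0=6
(x₁, y₁) = (91, 6);  91² − 230·6² = 1 ✓

91 6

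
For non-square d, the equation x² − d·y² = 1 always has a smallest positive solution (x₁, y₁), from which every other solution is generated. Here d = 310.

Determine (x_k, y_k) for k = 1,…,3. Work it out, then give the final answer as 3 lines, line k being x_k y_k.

√310 → a₀=17, period (1,1,1,1,5,…,1,1,34); ℓ=16 even so k=15
i=0: a=17 ⇒ p=17, q=1
…
i=7: a=1 ⇒ p=2060, q=117
…
i=10: a=3 ⇒ p=28928, q=1643
…
i=12: a=1 ⇒ p=181315, q=10298
…
i=14: a=1 ⇒ p=515017, q=29251
i=15: a=1 ⇒ p=848719, q=48204
→ (848719, 48204).  Check: 848719²=720323940961, 310·48204²=720323940960, difference 1.
(x_2, y_2) = (848719·848719 + 310·48204·48204, 848719·48204 + 48204·848719) = (1440647881921, 81823301352)
(x_3, y_3) = (848719·1440647881921 + 310·48204·81823301352, 848719·81823301352 + 48204·1440647881921) = (2445410459391369679, 138889981000287972)

848719 48204
1440647881921 81823301352
2445410459391369679 138889981000287972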